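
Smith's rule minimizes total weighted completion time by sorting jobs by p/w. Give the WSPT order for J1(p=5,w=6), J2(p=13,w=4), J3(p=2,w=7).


WSPT (Smith's rule): sort by p/w ascending
  J3: p/w = 2/7 = 0.286
  J1: p/w = 5/6 = 0.833
  J2: p/w = 13/4 = 3.250
Order: J3 → J1 → J2


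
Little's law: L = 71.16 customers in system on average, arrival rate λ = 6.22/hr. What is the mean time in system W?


Little's law: L = λW → W = L / λ
= 71.16 / 6.22
= 11.44 hours


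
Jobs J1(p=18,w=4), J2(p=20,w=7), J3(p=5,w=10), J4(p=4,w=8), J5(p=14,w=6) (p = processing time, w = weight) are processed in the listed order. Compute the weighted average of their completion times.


Completion times:
  J1: C=18, w×C=4×18=72
  J2: C=38, w×C=7×38=266
  J3: C=43, w×C=10×43=430
  J4: C=47, w×C=8×47=376
  J5: C=61, w×C=6×61=366
Sum w×C = 1510
Sum w = 35
Weighted avg = 1510/35
= 43.14


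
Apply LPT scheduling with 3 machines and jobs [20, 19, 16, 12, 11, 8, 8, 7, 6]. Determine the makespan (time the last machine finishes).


Jobs (LPT sorted): [20, 19, 16, 12, 11, 8, 8, 7, 6]
Machines: 3
  J=20 → Machine 1 (load: 0+20=20)
  J=19 → Machine 2 (load: 0+19=19)
  J=16 → Machine 3 (load: 0+16=16)
  J=12 → Machine 3 (load: 16+12=28)
  J=11 → Machine 2 (load: 19+11=30)
  J=8 → Machine 1 (load: 20+8=28)
  J=8 → Machine 1 (load: 28+8=36)
  J=7 → Machine 3 (load: 28+7=35)
  J=6 → Machine 2 (load: 30+6=36)
Machine loads: [36, 36, 35]
Makespan = max = 36 time units


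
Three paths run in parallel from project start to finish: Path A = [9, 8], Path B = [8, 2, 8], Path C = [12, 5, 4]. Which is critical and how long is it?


Path A: 9 + 8 = 17
Path B: 8 + 2 + 8 = 18
Path C: 12 + 5 + 4 = 21
Critical path = longest = max(17, 18, 21)
= 21 (Path C)


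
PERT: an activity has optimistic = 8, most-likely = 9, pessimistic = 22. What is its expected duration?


te = (o + 4m + p) / 6
= (8 + 4×9 + 22) / 6
= (8 + 36 + 22) / 6
= 66 / 6
= 11.00


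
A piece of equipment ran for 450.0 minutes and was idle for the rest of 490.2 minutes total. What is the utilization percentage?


Utilization = busy / total × 100
= 450.0 / 490.2 × 100
= 91.8%


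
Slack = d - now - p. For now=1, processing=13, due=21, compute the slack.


Slack = due - current_time - processing
= 21 - 1 - 13
= 7


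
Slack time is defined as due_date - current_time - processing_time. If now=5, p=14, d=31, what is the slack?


Slack = due - current_time - processing
= 31 - 5 - 14
= 12


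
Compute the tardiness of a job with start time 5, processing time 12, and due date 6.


Completion = start + processing = 5 + 12 = 17
Tardiness = max(0, C - d) = max(0, 17 - 6)
= max(0, 11)
= 11


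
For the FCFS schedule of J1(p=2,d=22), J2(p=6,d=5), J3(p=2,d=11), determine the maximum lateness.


Lateness per job (L = C - d):
  J1: C=2, d=22, L=-20
  J2: C=8, d=5, L=3
  J3: C=10, d=11, L=-1
Lmax = max(-20, 3, -1)
= 3


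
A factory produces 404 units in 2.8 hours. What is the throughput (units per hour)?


Throughput = units / time
= 404 / 2.8
= 144.3 units/hour


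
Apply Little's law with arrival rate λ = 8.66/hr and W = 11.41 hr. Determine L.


Little's law: L = λ × W
= 8.66 × 11.41
= 98.81


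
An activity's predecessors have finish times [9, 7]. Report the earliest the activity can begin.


ES = max of all predecessor completion times
Predecessors: [9, 7]
ES = max(9, 7)
= 9


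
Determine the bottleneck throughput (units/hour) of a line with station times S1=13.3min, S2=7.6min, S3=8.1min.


Bottleneck = longest station time
Station times: [13.3, 7.6, 8.1]
Max = 13.3 min
Rate = 60 / 13.3
= 4.51 units/hour (bottleneck: 13.3min)


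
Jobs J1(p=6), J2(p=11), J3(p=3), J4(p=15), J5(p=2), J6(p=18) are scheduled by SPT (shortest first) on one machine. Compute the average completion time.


SPT order: J5 → J3 → J1 → J2 → J4 → J6
Completion times:
  J5: C=2
  J3: C=5
  J1: C=11
  J2: C=22
  J4: C=37
  J6: C=55
Sum = 132, n = 6
Mean flow = 132/6
= 22.00


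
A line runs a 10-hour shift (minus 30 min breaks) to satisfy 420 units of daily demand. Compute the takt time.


Available = 10×60 - 30 = 570 min
Takt time = 570 / 420
= 1.36 min/unit


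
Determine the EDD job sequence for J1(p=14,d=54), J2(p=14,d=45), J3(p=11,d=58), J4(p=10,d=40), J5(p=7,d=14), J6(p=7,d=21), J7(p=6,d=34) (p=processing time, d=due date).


EDD: sort by earliest due date
  J5: d=14, p=7
  J6: d=21, p=7
  J7: d=34, p=6
  J4: d=40, p=10
  J2: d=45, p=14
  J1: d=54, p=14
  J3: d=58, p=11
Order: J5 → J6 → J7 → J4 → J2 → J1 → J3


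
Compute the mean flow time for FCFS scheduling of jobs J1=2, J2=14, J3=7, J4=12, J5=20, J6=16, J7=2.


Completion times:
  J1: completes at 2
  J2: completes at 16
  J3: completes at 23
  J4: completes at 35
  J5: completes at 55
  J6: completes at 71
  J7: completes at 73
Sum = 275
Average = 275/7
= 39.29


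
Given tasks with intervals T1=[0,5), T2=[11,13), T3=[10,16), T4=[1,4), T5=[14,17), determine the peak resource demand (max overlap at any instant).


Check each time point for overlaps:
  t=1: 2 tasks active (T1, T4)
Max concurrent = 2


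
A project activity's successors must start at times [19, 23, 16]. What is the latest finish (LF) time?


LF = min of all successor start times
Successors start at: [19, 23, 16]
LF = min(19, 23, 16)
= 16


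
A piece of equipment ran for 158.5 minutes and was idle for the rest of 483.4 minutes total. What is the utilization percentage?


Utilization = busy / total × 100
= 158.5 / 483.4 × 100
= 32.8%


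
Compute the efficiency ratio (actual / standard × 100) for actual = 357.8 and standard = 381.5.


Efficiency = (actual / standard) × 100
= (357.8 / 381.5) × 100
= 93.8%


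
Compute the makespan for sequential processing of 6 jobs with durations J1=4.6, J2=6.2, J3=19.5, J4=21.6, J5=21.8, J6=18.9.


Sequential makespan: sum all processing times
= 4.6 + 6.2 + 19.5 + 21.6 + 21.8 + 18.9
= 92.6 time units


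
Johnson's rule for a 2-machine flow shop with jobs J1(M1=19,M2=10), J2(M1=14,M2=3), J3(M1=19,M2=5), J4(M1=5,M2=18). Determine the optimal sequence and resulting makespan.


Johnson's rule:
Group 1 (M1≤M2, sort by M1): ['J4']
Group 2 (M1>M2, sort desc M2): ['J1', 'J3', 'J2']
Sequence: J4 → J1 → J3 → J2
Makespan calculation:
  J4: M1 done=5, M2 done=23
  J1: M1 done=24, M2 done=34
  J3: M1 done=43, M2 done=48
  J2: M1 done=57, M2 done=60
= Sequence: J4 → J1 → J3 → J2, Makespan: 60


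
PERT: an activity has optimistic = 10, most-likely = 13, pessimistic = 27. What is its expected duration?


te = (o + 4m + p) / 6
= (10 + 4×13 + 27) / 6
= (10 + 52 + 27) / 6
= 89 / 6
= 14.83


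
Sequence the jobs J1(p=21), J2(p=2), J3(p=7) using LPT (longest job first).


LPT: sort by longest processing time first
  J1: p=21
  J3: p=7
  J2: p=2
Order: J1 → J3 → J2


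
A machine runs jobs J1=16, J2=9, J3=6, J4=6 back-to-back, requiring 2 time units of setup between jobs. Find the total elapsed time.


Makespan = Σ processing + (n-1) × setup
= (16 + 9 + 6 + 6) + (4-1)×2
= 37 + 6
= 43 time units


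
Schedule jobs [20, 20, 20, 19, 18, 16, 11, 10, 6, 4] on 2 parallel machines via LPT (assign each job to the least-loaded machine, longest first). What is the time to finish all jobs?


Jobs (LPT sorted): [20, 20, 20, 19, 18, 16, 11, 10, 6, 4]
Machines: 2
  J=20 → Machine 1 (load: 0+20=20)
  J=20 → Machine 2 (load: 0+20=20)
  J=20 → Machine 1 (load: 20+20=40)
  J=19 → Machine 2 (load: 20+19=39)
  J=18 → Machine 2 (load: 39+18=57)
  J=16 → Machine 1 (load: 40+16=56)
  J=11 → Machine 1 (load: 56+11=67)
  J=10 → Machine 2 (load: 57+10=67)
  J=6 → Machine 1 (load: 67+6=73)
  J=4 → Machine 2 (load: 67+4=71)
Machine loads: [73, 71]
Makespan = max = 73 time units


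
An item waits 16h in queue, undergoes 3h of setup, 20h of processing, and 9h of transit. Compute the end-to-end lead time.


Lead time = queue + setup + processing + transit
= 16 + 3 + 20 + 9
= 48 hours


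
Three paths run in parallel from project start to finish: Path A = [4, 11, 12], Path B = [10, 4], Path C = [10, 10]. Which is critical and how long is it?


Path A: 4 + 11 + 12 = 27
Path B: 10 + 4 = 14
Path C: 10 + 10 = 20
Critical path = longest = max(27, 14, 20)
= 27 (Path A)


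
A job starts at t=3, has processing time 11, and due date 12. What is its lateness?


Completion = 3 + 11 = 14
Lateness = C - d = 14 - 12
= 2


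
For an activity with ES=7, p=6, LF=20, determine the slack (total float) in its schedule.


EF = ES + duration = 7 + 6 = 13
LS = LF - duration = 20 - 6 = 14
Total Float = LF - EF = 20 - 13
(or LS - ES = 14 - 7)
= 7


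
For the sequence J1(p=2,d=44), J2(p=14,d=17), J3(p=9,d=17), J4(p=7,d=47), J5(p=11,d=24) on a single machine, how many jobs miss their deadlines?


Completion vs due date:
  J1: C=2, d=44 → on time
  J2: C=16, d=17 → on time
  J3: C=25, d=17 → TARDY
  J4: C=32, d=47 → on time
  J5: C=43, d=24 → TARDY
Tardy jobs: J3, J5
Count = 2


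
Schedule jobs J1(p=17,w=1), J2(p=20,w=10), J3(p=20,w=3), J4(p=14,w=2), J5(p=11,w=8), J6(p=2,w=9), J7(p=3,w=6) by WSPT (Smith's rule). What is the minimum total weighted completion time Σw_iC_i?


WSPT order (by p/w): J6 → J7 → J5 → J2 → J3 → J4 → J1
  J6: C=2, w·C=9×2=18
  J7: C=5, w·C=6×5=30
  J5: C=16, w·C=8×16=128
  J2: C=36, w·C=10×36=360
  J3: C=56, w·C=3×56=168
  J4: C=70, w·C=2×70=140
  J1: C=87, w·C=1×87=87
Σ w·C = 931
= 931


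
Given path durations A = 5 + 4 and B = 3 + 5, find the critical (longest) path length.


Path A: 5 + 4 = 9
Path B: 3 + 5 = 8
Critical path = longest = max(9, 8)
= 9 (Path A)


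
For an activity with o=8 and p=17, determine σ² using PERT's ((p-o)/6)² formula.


σ² = ((p - o) / 6)² = (p - o)² / 36
= (17 - 8)² / 36
= 9² / 36
= 81 / 36
= 2.2500


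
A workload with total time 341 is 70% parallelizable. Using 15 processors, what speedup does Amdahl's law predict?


Amdahl's law: T_p = T × ((1-p) + p/N)
= 341 × ((1-0.7) + 0.7/15)
= 341 × (0.30 + 0.0467)
= 341 × 0.3467
= 118.21
Speedup = 341/118.21
= 2.88×


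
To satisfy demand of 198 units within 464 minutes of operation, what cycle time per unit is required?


Cycle time = available time / demand
= 464 / 198
= 2.34 min/unit


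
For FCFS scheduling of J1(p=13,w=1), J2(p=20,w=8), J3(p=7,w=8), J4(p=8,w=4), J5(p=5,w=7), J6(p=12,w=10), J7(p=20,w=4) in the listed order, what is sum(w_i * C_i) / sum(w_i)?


Completion times:
  J1: C=13, w×C=1×13=13
  J2: C=33, w×C=8×33=264
  J3: C=40, w×C=8×40=320
  J4: C=48, w×C=4×48=192
  J5: C=53, w×C=7×53=371
  J6: C=65, w×C=10×65=650
  J7: C=85, w×C=4×85=340
Sum w×C = 2150
Sum w = 42
Weighted avg = 2150/42
= 51.19


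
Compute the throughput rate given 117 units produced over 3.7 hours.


Throughput = units / time
= 117 / 3.7
= 31.6 units/hour


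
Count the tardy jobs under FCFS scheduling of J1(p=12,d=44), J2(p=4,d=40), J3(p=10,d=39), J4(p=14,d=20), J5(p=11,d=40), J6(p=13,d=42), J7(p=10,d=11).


Completion vs due date:
  J1: C=12, d=44 → on time
  J2: C=16, d=40 → on time
  J3: C=26, d=39 → on time
  J4: C=40, d=20 → TARDY
  J5: C=51, d=40 → TARDY
  J6: C=64, d=42 → TARDY
  J7: C=74, d=11 → TARDY
Tardy jobs: J4, J5, J6, J7
Count = 4


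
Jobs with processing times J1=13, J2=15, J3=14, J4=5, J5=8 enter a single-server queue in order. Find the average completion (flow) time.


Completion times:
  J1: completes at 13
  J2: completes at 28
  J3: completes at 42
  J4: completes at 47
  J5: completes at 55
Sum = 185
Average = 185/5
= 37.00


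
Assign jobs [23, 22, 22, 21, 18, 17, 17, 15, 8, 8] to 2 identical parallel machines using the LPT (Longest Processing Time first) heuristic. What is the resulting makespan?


Jobs (LPT sorted): [23, 22, 22, 21, 18, 17, 17, 15, 8, 8]
Machines: 2
  J=23 → Machine 1 (load: 0+23=23)
  J=22 → Machine 2 (load: 0+22=22)
  J=22 → Machine 2 (load: 22+22=44)
  J=21 → Machine 1 (load: 23+21=44)
  J=18 → Machine 1 (load: 44+18=62)
  J=17 → Machine 2 (load: 44+17=61)
  J=17 → Machine 2 (load: 61+17=78)
  J=15 → Machine 1 (load: 62+15=77)
  J=8 → Machine 1 (load: 77+8=85)
  J=8 → Machine 2 (load: 78+8=86)
Machine loads: [85, 86]
Makespan = max = 86 time units


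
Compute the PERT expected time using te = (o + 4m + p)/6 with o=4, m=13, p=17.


te = (o + 4m + p) / 6
= (4 + 4×13 + 17) / 6
= (4 + 52 + 17) / 6
= 73 / 6
= 12.17


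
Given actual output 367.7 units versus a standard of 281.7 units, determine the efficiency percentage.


Efficiency = (actual / standard) × 100
= (367.7 / 281.7) × 100
= 130.5%


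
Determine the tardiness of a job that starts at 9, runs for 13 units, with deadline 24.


Completion = start + processing = 9 + 13 = 22
Tardiness = max(0, C - d) = max(0, 22 - 24)
= max(0, -2)
= 0


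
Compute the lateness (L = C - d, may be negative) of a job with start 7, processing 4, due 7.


Completion = 7 + 4 = 11
Lateness = C - d = 11 - 7
= 4


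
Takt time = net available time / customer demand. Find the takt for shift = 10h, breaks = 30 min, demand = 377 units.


Available = 10×60 - 30 = 570 min
Takt time = 570 / 377
= 1.51 min/unit


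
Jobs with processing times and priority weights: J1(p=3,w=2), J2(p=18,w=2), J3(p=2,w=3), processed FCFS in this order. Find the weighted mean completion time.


Completion times:
  J1: C=3, w×C=2×3=6
  J2: C=21, w×C=2×21=42
  J3: C=23, w×C=3×23=69
Sum w×C = 117
Sum w = 7
Weighted avg = 117/7
= 16.71


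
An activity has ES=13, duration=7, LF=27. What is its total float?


EF = ES + duration = 13 + 7 = 20
LS = LF - duration = 27 - 7 = 20
Total Float = LF - EF = 27 - 20
(or LS - ES = 20 - 13)
= 7


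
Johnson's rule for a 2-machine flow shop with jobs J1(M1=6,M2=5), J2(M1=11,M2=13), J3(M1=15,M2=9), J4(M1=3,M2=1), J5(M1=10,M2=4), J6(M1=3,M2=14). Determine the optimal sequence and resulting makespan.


Johnson's rule:
Group 1 (M1≤M2, sort by M1): ['J6', 'J2']
Group 2 (M1>M2, sort desc M2): ['J3', 'J1', 'J5', 'J4']
Sequence: J6 → J2 → J3 → J1 → J5 → J4
Makespan calculation:
  J6: M1 done=3, M2 done=17
  J2: M1 done=14, M2 done=30
  J3: M1 done=29, M2 done=39
  J1: M1 done=35, M2 done=44
  J5: M1 done=45, M2 done=49
  J4: M1 done=48, M2 done=50
= Sequence: J6 → J2 → J3 → J1 → J5 → J4, Makespan: 50


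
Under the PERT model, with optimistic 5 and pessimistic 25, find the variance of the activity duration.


σ² = ((p - o) / 6)² = (p - o)² / 36
= (25 - 5)² / 36
= 20² / 36
= 400 / 36
= 11.1111


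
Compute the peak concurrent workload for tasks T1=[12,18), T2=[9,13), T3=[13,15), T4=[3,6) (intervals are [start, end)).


Check each time point for overlaps:
  t=12: 2 tasks active (T1, T2)
Max concurrent = 2


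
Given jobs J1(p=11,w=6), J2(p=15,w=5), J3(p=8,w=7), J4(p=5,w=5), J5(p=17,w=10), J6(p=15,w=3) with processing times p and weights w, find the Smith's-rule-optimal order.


WSPT (Smith's rule): sort by p/w ascending
  J4: p/w = 5/5 = 1.000
  J3: p/w = 8/7 = 1.143
  J5: p/w = 17/10 = 1.700
  J1: p/w = 11/6 = 1.833
  J2: p/w = 15/5 = 3.000
  J6: p/w = 15/3 = 5.000
Order: J4 → J3 → J5 → J1 → J2 → J6


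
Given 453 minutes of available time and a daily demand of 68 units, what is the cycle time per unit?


Cycle time = available time / demand
= 453 / 68
= 6.66 min/unit


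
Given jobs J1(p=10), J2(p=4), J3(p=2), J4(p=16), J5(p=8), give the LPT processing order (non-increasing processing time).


LPT: sort by longest processing time first
  J4: p=16
  J1: p=10
  J5: p=8
  J2: p=4
  J3: p=2
Order: J4 → J1 → J5 → J2 → J3


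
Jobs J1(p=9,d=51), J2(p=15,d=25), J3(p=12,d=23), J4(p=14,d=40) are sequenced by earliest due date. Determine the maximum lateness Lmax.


EDD order: J3 → J2 → J4 → J1
Completion and lateness:
  J3: C=12, d=23, L=12-23=-11
  J2: C=27, d=25, L=27-25=2
  J4: C=41, d=40, L=41-40=1
  J1: C=50, d=51, L=50-51=-1
Lmax = max(-11, 2, 1, -1)
= 2


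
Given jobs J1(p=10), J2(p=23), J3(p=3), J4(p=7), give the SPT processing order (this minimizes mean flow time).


SPT: sort by shortest processing time
  J3: p=3
  J4: p=7
  J1: p=10
  J2: p=23
Order: J3 → J4 → J1 → J2


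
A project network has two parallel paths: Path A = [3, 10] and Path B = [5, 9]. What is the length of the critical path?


Path A: 3 + 10 = 13
Path B: 5 + 9 = 14
Critical path = longest = max(13, 14)
= 14 (Path B)


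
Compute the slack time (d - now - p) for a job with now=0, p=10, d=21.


Slack = due - current_time - processing
= 21 - 0 - 10
= 11


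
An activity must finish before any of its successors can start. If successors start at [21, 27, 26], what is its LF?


LF = min of all successor start times
Successors start at: [21, 27, 26]
LF = min(21, 27, 26)
= 21


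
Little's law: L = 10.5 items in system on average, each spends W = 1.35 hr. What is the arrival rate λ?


Little's law: L = λW → λ = L / W
= 10.5 / 1.35
= 7.78 per hour


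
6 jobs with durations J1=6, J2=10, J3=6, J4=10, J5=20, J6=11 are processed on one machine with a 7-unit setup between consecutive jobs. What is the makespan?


Makespan = Σ processing + (n-1) × setup
= (6 + 10 + 6 + 10 + 20 + 11) + (6-1)×7
= 63 + 35
= 98 time units


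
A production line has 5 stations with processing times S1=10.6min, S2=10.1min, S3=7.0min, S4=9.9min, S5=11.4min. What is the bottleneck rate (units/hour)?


Bottleneck = longest station time
Station times: [10.6, 10.1, 7.0, 9.9, 11.4]
Max = 11.4 min
Rate = 60 / 11.4
= 5.26 units/hour (bottleneck: 11.4min)


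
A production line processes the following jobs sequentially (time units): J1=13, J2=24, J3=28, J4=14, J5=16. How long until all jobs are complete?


Sequential makespan: sum all processing times
= 13 + 24 + 28 + 14 + 16
= 95 time units


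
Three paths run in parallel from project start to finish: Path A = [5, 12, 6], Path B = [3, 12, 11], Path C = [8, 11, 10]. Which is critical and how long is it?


Path A: 5 + 12 + 6 = 23
Path B: 3 + 12 + 11 = 26
Path C: 8 + 11 + 10 = 29
Critical path = longest = max(23, 26, 29)
= 29 (Path C)


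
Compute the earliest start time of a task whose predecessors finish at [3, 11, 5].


ES = max of all predecessor completion times
Predecessors: [3, 11, 5]
ES = max(3, 11, 5)
= 11


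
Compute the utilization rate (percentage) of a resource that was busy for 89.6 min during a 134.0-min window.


Utilization = busy / total × 100
= 89.6 / 134.0 × 100
= 66.9%


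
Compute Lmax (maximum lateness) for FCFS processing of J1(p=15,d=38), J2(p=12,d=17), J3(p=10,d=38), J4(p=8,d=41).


Lateness per job (L = C - d):
  J1: C=15, d=38, L=-23
  J2: C=27, d=17, L=10
  J3: C=37, d=38, L=-1
  J4: C=45, d=41, L=4
Lmax = max(-23, 10, -1, 4)
= 10


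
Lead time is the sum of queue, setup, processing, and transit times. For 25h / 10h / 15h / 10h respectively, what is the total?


Lead time = queue + setup + processing + transit
= 25 + 10 + 15 + 10
= 60 hours


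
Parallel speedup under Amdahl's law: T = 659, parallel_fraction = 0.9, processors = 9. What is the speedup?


Amdahl's law: T_p = T × ((1-p) + p/N)
= 659 × ((1-0.9) + 0.9/9)
= 659 × (0.10 + 0.1000)
= 659 × 0.2000
= 131.80
Speedup = 659/131.80
= 5.00×


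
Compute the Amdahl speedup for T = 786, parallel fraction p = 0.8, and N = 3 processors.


Amdahl's law: T_p = T × ((1-p) + p/N)
= 786 × ((1-0.8) + 0.8/3)
= 786 × (0.20 + 0.2667)
= 786 × 0.4667
= 366.80
Speedup = 786/366.80
= 2.14×


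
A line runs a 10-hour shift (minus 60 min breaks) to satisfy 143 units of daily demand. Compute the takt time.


Available = 10×60 - 60 = 540 min
Takt time = 540 / 143
= 3.78 min/unit


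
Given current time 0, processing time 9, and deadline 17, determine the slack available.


Slack = due - current_time - processing
= 17 - 0 - 9
= 8


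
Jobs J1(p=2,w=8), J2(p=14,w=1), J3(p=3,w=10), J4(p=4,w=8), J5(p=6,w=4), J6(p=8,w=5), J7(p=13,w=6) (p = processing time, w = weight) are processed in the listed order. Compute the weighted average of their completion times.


Completion times:
  J1: C=2, w×C=8×2=16
  J2: C=16, w×C=1×16=16
  J3: C=19, w×C=10×19=190
  J4: C=23, w×C=8×23=184
  J5: C=29, w×C=4×29=116
  J6: C=37, w×C=5×37=185
  J7: C=50, w×C=6×50=300
Sum w×C = 1007
Sum w = 42
Weighted avg = 1007/42
= 23.98


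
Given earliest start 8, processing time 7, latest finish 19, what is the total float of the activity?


EF = ES + duration = 8 + 7 = 15
LS = LF - duration = 19 - 7 = 12
Total Float = LF - EF = 19 - 15
(or LS - ES = 12 - 8)
= 4


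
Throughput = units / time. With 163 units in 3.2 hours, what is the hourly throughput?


Throughput = units / time
= 163 / 3.2
= 50.9 units/hour


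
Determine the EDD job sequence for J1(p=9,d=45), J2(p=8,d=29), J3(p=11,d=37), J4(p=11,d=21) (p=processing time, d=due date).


EDD: sort by earliest due date
  J4: d=21, p=11
  J2: d=29, p=8
  J3: d=37, p=11
  J1: d=45, p=9
Order: J4 → J2 → J3 → J1


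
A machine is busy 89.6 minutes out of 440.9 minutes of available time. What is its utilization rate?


Utilization = busy / total × 100
= 89.6 / 440.9 × 100
= 20.3%


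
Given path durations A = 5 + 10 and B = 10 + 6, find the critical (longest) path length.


Path A: 5 + 10 = 15
Path B: 10 + 6 = 16
Critical path = longest = max(15, 16)
= 16 (Path B)


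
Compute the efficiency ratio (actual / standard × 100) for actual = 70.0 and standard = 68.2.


Efficiency = (actual / standard) × 100
= (70.0 / 68.2) × 100
= 102.6%


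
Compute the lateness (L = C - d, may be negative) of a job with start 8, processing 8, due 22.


Completion = 8 + 8 = 16
Lateness = C - d = 16 - 22
= -6


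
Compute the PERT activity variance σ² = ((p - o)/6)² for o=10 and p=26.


σ² = ((p - o) / 6)² = (p - o)² / 36
= (26 - 10)² / 36
= 16² / 36
= 256 / 36
= 7.1111


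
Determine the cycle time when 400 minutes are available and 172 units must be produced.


Cycle time = available time / demand
= 400 / 172
= 2.33 min/unit


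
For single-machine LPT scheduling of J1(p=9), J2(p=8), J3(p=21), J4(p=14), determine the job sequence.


LPT: sort by longest processing time first
  J3: p=21
  J4: p=14
  J1: p=9
  J2: p=8
Order: J3 → J4 → J1 → J2


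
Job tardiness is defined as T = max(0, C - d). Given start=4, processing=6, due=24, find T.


Completion = start + processing = 4 + 6 = 10
Tardiness = max(0, C - d) = max(0, 10 - 24)
= max(0, -14)
= 0


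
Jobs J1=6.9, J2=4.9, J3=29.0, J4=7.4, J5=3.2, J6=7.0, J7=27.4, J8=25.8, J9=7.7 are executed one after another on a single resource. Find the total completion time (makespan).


Sequential makespan: sum all processing times
= 6.9 + 4.9 + 29.0 + 7.4 + 3.2 + 7.0 + 27.4 + 25.8 + 7.7
= 119.3 time units


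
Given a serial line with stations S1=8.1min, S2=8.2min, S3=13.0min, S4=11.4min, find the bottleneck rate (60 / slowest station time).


Bottleneck = longest station time
Station times: [8.1, 8.2, 13.0, 11.4]
Max = 13.0 min
Rate = 60 / 13.0
= 4.62 units/hour (bottleneck: 13.0min)


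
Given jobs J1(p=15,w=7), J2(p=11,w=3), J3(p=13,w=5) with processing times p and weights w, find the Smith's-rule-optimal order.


WSPT (Smith's rule): sort by p/w ascending
  J1: p/w = 15/7 = 2.143
  J3: p/w = 13/5 = 2.600
  J2: p/w = 11/3 = 3.667
Order: J1 → J3 → J2


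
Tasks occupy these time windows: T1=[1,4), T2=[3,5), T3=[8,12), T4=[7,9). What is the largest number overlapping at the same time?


Check each time point for overlaps:
  t=3: 2 tasks active (T1, T2)
Max concurrent = 2


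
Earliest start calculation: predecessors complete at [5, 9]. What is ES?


ES = max of all predecessor completion times
Predecessors: [5, 9]
ES = max(5, 9)
= 9


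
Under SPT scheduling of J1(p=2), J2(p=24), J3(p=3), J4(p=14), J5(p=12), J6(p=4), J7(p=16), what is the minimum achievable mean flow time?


SPT order: J1 → J3 → J6 → J5 → J4 → J7 → J2
Completion times:
  J1: C=2
  J3: C=5
  J6: C=9
  J5: C=21
  J4: C=35
  J7: C=51
  J2: C=75
Sum = 198, n = 7
Mean flow = 198/7
= 28.29


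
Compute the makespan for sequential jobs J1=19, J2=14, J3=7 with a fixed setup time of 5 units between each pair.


Makespan = Σ processing + (n-1) × setup
= (19 + 14 + 7) + (3-1)×5
= 40 + 10
= 50 time units


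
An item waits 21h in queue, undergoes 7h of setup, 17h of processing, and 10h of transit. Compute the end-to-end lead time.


Lead time = queue + setup + processing + transit
= 21 + 7 + 17 + 10
= 55 hours


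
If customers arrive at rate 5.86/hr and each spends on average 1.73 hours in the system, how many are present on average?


Little's law: L = λ × W
= 5.86 × 1.73
= 10.14


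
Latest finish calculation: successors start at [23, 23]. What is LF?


LF = min of all successor start times
Successors start at: [23, 23]
LF = min(23, 23)
= 23


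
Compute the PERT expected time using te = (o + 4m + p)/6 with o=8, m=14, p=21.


te = (o + 4m + p) / 6
= (8 + 4×14 + 21) / 6
= (8 + 56 + 21) / 6
= 85 / 6
= 14.17


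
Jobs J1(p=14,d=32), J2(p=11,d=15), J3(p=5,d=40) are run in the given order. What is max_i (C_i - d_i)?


Lateness per job (L = C - d):
  J1: C=14, d=32, L=-18
  J2: C=25, d=15, L=10
  J3: C=30, d=40, L=-10
Lmax = max(-18, 10, -10)
= 10


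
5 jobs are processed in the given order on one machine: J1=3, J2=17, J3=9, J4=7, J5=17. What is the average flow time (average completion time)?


Completion times:
  J1: completes at 3
  J2: completes at 20
  J3: completes at 29
  J4: completes at 36
  J5: completes at 53
Sum = 141
Average = 141/5
= 28.20


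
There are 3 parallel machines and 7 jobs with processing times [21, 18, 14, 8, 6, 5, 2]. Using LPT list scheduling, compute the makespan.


Jobs (LPT sorted): [21, 18, 14, 8, 6, 5, 2]
Machines: 3
  J=21 → Machine 1 (load: 0+21=21)
  J=18 → Machine 2 (load: 0+18=18)
  J=14 → Machine 3 (load: 0+14=14)
  J=8 → Machine 3 (load: 14+8=22)
  J=6 → Machine 2 (load: 18+6=24)
  J=5 → Machine 1 (load: 21+5=26)
  J=2 → Machine 3 (load: 22+2=24)
Machine loads: [26, 24, 24]
Makespan = max = 26 time units


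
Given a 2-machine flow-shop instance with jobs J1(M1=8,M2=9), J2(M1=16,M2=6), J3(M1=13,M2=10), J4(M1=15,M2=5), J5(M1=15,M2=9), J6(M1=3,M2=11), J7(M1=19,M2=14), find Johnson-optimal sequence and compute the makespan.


Johnson's rule:
Group 1 (M1≤M2, sort by M1): ['J6', 'J1']
Group 2 (M1>M2, sort desc M2): ['J7', 'J3', 'J5', 'J2', 'J4']
Sequence: J6 → J1 → J7 → J3 → J5 → J2 → J4
Makespan calculation:
  J6: M1 done=3, M2 done=14
  J1: M1 done=11, M2 done=23
  J7: M1 done=30, M2 done=44
  J3: M1 done=43, M2 done=54
  J5: M1 done=58, M2 done=67
  J2: M1 done=74, M2 done=80
  J4: M1 done=89, M2 done=94
= Sequence: J6 → J1 → J7 → J3 → J5 → J2 → J4, Makespan: 94


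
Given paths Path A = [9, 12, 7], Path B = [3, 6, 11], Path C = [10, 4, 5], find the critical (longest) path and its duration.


Path A: 9 + 12 + 7 = 28
Path B: 3 + 6 + 11 = 20
Path C: 10 + 4 + 5 = 19
Critical path = longest = max(28, 20, 19)
= 28 (Path A)


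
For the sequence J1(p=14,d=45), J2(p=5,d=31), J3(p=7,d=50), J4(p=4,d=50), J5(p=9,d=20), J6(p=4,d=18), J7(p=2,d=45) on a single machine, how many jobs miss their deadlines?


Completion vs due date:
  J1: C=14, d=45 → on time
  J2: C=19, d=31 → on time
  J3: C=26, d=50 → on time
  J4: C=30, d=50 → on time
  J5: C=39, d=20 → TARDY
  J6: C=43, d=18 → TARDY
  J7: C=45, d=45 → on time
Tardy jobs: J5, J6
Count = 2


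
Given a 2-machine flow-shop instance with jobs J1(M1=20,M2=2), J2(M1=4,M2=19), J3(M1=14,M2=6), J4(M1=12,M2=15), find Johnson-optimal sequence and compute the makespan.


Johnson's rule:
Group 1 (M1≤M2, sort by M1): ['J2', 'J4']
Group 2 (M1>M2, sort desc M2): ['J3', 'J1']
Sequence: J2 → J4 → J3 → J1
Makespan calculation:
  J2: M1 done=4, M2 done=23
  J4: M1 done=16, M2 done=38
  J3: M1 done=30, M2 done=44
  J1: M1 done=50, M2 done=52
= Sequence: J2 → J4 → J3 → J1, Makespan: 52


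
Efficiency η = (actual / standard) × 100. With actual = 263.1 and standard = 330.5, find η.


Efficiency = (actual / standard) × 100
= (263.1 / 330.5) × 100
= 79.6%


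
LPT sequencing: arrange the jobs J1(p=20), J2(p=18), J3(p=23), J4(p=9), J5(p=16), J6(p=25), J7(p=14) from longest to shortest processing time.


LPT: sort by longest processing time first
  J6: p=25
  J3: p=23
  J1: p=20
  J2: p=18
  J5: p=16
  J7: p=14
  J4: p=9
Order: J6 → J3 → J1 → J2 → J5 → J7 → J4


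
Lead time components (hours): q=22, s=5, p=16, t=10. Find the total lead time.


Lead time = queue + setup + processing + transit
= 22 + 5 + 16 + 10
= 53 hours


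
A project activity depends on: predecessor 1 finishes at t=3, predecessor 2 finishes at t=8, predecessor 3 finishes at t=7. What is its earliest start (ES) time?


ES = max of all predecessor completion times
Predecessors: [3, 8, 7]
ES = max(3, 8, 7)
= 8


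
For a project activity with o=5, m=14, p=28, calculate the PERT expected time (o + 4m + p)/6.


te = (o + 4m + p) / 6
= (5 + 4×14 + 28) / 6
= (5 + 56 + 28) / 6
= 89 / 6
= 14.83


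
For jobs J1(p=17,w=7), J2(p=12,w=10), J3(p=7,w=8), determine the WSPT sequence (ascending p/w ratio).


WSPT (Smith's rule): sort by p/w ascending
  J3: p/w = 7/8 = 0.875
  J2: p/w = 12/10 = 1.200
  J1: p/w = 17/7 = 2.429
Order: J3 → J2 → J1


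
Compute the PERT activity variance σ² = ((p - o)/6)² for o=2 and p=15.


σ² = ((p - o) / 6)² = (p - o)² / 36
= (15 - 2)² / 36
= 13² / 36
= 169 / 36
= 4.6944


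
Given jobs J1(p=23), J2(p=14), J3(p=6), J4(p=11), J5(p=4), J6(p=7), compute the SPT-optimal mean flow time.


SPT order: J5 → J3 → J6 → J4 → J2 → J1
Completion times:
  J5: C=4
  J3: C=10
  J6: C=17
  J4: C=28
  J2: C=42
  J1: C=65
Sum = 166, n = 6
Mean flow = 166/6
= 27.67


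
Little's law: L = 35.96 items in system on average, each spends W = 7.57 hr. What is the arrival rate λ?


Little's law: L = λW → λ = L / W
= 35.96 / 7.57
= 4.75 per hour


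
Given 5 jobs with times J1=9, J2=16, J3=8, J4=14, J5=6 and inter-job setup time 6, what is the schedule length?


Makespan = Σ processing + (n-1) × setup
= (9 + 16 + 8 + 14 + 6) + (5-1)×6
= 53 + 24
= 77 time units


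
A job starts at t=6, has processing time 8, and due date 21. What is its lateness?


Completion = 6 + 8 = 14
Lateness = C - d = 14 - 21
= -7


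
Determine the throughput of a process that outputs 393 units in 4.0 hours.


Throughput = units / time
= 393 / 4.0
= 98.2 units/hour


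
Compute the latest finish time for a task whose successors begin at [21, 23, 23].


LF = min of all successor start times
Successors start at: [21, 23, 23]
LF = min(21, 23, 23)
= 21


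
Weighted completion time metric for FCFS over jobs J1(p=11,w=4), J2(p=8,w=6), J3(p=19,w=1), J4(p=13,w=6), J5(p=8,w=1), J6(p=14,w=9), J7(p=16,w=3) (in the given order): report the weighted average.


Completion times:
  J1: C=11, w×C=4×11=44
  J2: C=19, w×C=6×19=114
  J3: C=38, w×C=1×38=38
  J4: C=51, w×C=6×51=306
  J5: C=59, w×C=1×59=59
  J6: C=73, w×C=9×73=657
  J7: C=89, w×C=3×89=267
Sum w×C = 1485
Sum w = 30
Weighted avg = 1485/30
= 49.50


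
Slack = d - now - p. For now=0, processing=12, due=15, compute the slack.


Slack = due - current_time - processing
= 15 - 0 - 12
= 3


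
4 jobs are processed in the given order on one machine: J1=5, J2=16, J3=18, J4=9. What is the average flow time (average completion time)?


Completion times:
  J1: completes at 5
  J2: completes at 21
  J3: completes at 39
  J4: completes at 48
Sum = 113
Average = 113/4
= 28.25


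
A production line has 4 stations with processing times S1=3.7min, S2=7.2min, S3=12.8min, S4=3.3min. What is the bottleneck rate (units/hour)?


Bottleneck = longest station time
Station times: [3.7, 7.2, 12.8, 3.3]
Max = 12.8 min
Rate = 60 / 12.8
= 4.69 units/hour (bottleneck: 12.8min)


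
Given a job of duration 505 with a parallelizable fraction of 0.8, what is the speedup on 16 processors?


Amdahl's law: T_p = T × ((1-p) + p/N)
= 505 × ((1-0.8) + 0.8/16)
= 505 × (0.20 + 0.0500)
= 505 × 0.2500
= 126.25
Speedup = 505/126.25
= 4.00×


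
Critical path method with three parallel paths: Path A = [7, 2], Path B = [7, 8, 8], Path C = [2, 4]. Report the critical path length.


Path A: 7 + 2 = 9
Path B: 7 + 8 + 8 = 23
Path C: 2 + 4 = 6
Critical path = longest = max(9, 23, 6)
= 23 (Path B)


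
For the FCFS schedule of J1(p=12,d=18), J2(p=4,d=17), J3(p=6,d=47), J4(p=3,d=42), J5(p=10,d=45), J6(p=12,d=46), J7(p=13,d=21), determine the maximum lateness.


Lateness per job (L = C - d):
  J1: C=12, d=18, L=-6
  J2: C=16, d=17, L=-1
  J3: C=22, d=47, L=-25
  J4: C=25, d=42, L=-17
  J5: C=35, d=45, L=-10
  J6: C=47, d=46, L=1
  J7: C=60, d=21, L=39
Lmax = max(-6, -1, -25, -17, -10, 1, 39)
= 39


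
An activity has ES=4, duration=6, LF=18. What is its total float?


EF = ES + duration = 4 + 6 = 10
LS = LF - duration = 18 - 6 = 12
Total Float = LF - EF = 18 - 10
(or LS - ES = 12 - 4)
= 8


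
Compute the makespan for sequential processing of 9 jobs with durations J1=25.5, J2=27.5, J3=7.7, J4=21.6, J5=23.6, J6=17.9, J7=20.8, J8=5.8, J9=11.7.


Sequential makespan: sum all processing times
= 25.5 + 27.5 + 7.7 + 21.6 + 23.6 + 17.9 + 20.8 + 5.8 + 11.7
= 162.1 time units


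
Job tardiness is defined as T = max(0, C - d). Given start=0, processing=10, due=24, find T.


Completion = start + processing = 0 + 10 = 10
Tardiness = max(0, C - d) = max(0, 10 - 24)
= max(0, -14)
= 0


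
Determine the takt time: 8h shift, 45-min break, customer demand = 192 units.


Available = 8×60 - 45 = 435 min
Takt time = 435 / 192
= 2.27 min/unit


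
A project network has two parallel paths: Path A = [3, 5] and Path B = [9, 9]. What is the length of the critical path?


Path A: 3 + 5 = 8
Path B: 9 + 9 = 18
Critical path = longest = max(8, 18)
= 18 (Path B)


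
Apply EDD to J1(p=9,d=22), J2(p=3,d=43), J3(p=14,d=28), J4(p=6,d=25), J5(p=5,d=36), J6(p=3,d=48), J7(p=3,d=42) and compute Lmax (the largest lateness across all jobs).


EDD order: J1 → J4 → J3 → J5 → J7 → J2 → J6
Completion and lateness:
  J1: C=9, d=22, L=9-22=-13
  J4: C=15, d=25, L=15-25=-10
  J3: C=29, d=28, L=29-28=1
  J5: C=34, d=36, L=34-36=-2
  J7: C=37, d=42, L=37-42=-5
  J2: C=40, d=43, L=40-43=-3
  J6: C=43, d=48, L=43-48=-5
Lmax = max(-13, -10, 1, -2, -5, -3, -5)
= 1


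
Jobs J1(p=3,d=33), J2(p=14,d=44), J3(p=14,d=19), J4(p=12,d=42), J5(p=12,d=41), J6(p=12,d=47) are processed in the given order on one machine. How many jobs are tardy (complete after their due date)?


Completion vs due date:
  J1: C=3, d=33 → on time
  J2: C=17, d=44 → on time
  J3: C=31, d=19 → TARDY
  J4: C=43, d=42 → TARDY
  J5: C=55, d=41 → TARDY
  J6: C=67, d=47 → TARDY
Tardy jobs: J3, J4, J5, J6
Count = 4


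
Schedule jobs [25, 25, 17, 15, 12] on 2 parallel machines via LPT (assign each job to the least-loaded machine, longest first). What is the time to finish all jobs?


Jobs (LPT sorted): [25, 25, 17, 15, 12]
Machines: 2
  J=25 → Machine 1 (load: 0+25=25)
  J=25 → Machine 2 (load: 0+25=25)
  J=17 → Machine 1 (load: 25+17=42)
  J=15 → Machine 2 (load: 25+15=40)
  J=12 → Machine 2 (load: 40+12=52)
Machine loads: [42, 52]
Makespan = max = 52 time units


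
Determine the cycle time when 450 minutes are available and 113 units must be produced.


Cycle time = available time / demand
= 450 / 113
= 3.98 min/unit


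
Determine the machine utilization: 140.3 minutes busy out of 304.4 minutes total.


Utilization = busy / total × 100
= 140.3 / 304.4 × 100
= 46.1%


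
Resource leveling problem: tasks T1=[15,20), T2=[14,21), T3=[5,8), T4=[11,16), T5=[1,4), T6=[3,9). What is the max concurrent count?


Check each time point for overlaps:
  t=15: 3 tasks active (T1, T2, T4)
Max concurrent = 3


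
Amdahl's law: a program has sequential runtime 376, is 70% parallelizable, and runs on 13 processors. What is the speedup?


Amdahl's law: T_p = T × ((1-p) + p/N)
= 376 × ((1-0.7) + 0.7/13)
= 376 × (0.30 + 0.0538)
= 376 × 0.3538
= 133.05
Speedup = 376/133.05
= 2.83×


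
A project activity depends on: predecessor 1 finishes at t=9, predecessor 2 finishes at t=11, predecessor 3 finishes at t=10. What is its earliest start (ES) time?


ES = max of all predecessor completion times
Predecessors: [9, 11, 10]
ES = max(9, 11, 10)
= 11


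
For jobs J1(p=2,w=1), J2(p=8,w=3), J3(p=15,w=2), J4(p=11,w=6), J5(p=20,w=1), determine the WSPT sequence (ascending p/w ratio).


WSPT (Smith's rule): sort by p/w ascending
  J4: p/w = 11/6 = 1.833
  J1: p/w = 2/1 = 2.000
  J2: p/w = 8/3 = 2.667
  J3: p/w = 15/2 = 7.500
  J5: p/w = 20/1 = 20.000
Order: J4 → J1 → J2 → J3 → J5


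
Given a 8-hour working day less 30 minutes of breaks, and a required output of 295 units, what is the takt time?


Available = 8×60 - 30 = 450 min
Takt time = 450 / 295
= 1.53 min/unit


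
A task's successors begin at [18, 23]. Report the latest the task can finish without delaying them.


LF = min of all successor start times
Successors start at: [18, 23]
LF = min(18, 23)
= 18


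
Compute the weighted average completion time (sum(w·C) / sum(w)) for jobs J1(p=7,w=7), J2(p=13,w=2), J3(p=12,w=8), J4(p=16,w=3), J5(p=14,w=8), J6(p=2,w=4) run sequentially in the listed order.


Completion times:
  J1: C=7, w×C=7×7=49
  J2: C=20, w×C=2×20=40
  J3: C=32, w×C=8×32=256
  J4: C=48, w×C=3×48=144
  J5: C=62, w×C=8×62=496
  J6: C=64, w×C=4×64=256
Sum w×C = 1241
Sum w = 32
Weighted avg = 1241/32
= 38.78


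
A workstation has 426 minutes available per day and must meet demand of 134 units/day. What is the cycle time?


Cycle time = available time / demand
= 426 / 134
= 3.18 min/unit


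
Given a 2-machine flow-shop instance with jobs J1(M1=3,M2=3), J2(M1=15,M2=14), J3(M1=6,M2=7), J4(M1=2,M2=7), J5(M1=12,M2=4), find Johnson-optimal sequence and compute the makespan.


Johnson's rule:
Group 1 (M1≤M2, sort by M1): ['J4', 'J1', 'J3']
Group 2 (M1>M2, sort desc M2): ['J2', 'J5']
Sequence: J4 → J1 → J3 → J2 → J5
Makespan calculation:
  J4: M1 done=2, M2 done=9
  J1: M1 done=5, M2 done=12
  J3: M1 done=11, M2 done=19
  J2: M1 done=26, M2 done=40
  J5: M1 done=38, M2 done=44
= Sequence: J4 → J1 → J3 → J2 → J5, Makespan: 44


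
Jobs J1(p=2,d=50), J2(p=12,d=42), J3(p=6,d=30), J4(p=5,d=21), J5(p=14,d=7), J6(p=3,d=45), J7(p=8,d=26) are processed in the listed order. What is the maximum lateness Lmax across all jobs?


Lateness per job (L = C - d):
  J1: C=2, d=50, L=-48
  J2: C=14, d=42, L=-28
  J3: C=20, d=30, L=-10
  J4: C=25, d=21, L=4
  J5: C=39, d=7, L=32
  J6: C=42, d=45, L=-3
  J7: C=50, d=26, L=24
Lmax = max(-48, -28, -10, 4, 32, -3, 24)
= 32


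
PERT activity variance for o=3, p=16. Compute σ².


σ² = ((p - o) / 6)² = (p - o)² / 36
= (16 - 3)² / 36
= 13² / 36
= 169 / 36
= 4.6944


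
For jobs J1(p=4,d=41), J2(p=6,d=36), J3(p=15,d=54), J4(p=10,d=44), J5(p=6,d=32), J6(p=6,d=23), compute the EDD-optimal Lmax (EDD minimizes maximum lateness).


EDD order: J6 → J5 → J2 → J1 → J4 → J3
Completion and lateness:
  J6: C=6, d=23, L=6-23=-17
  J5: C=12, d=32, L=12-32=-20
  J2: C=18, d=36, L=18-36=-18
  J1: C=22, d=41, L=22-41=-19
  J4: C=32, d=44, L=32-44=-12
  J3: C=47, d=54, L=47-54=-7
Lmax = max(-17, -20, -18, -19, -12, -7)
= -7


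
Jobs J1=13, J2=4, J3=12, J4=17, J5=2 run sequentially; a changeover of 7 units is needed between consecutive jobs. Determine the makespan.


Makespan = Σ processing + (n-1) × setup
= (13 + 4 + 12 + 17 + 2) + (5-1)×7
= 48 + 28
= 76 time units
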